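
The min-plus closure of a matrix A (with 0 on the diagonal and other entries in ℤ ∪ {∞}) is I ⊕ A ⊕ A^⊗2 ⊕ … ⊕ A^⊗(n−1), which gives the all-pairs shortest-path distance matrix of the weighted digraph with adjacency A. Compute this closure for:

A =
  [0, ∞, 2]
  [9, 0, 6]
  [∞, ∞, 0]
Closure =
  [0, ∞, 2]
  [9, 0, 6]
  [∞, ∞, 0]

This is the Floyd-Warshall all-pairs shortest-path computation. For each intermediate vertex k = 0, 1, …, 2, update dist[i][j] ← min(dist[i][j], dist[i][k] + dist[k][j]). The final matrix gives, for each (i, j), the minimum total weight of any directed path from i to j (possibly empty when i = j).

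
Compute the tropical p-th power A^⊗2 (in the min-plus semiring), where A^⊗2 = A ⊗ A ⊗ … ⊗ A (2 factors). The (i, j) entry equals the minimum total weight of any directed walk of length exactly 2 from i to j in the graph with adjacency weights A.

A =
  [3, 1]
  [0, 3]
A^⊗2 =
  [1, 4]
  [3, 1]

Each entry (A^⊗2)_ij equals the minimum over all length-2 walks i = v_0 → v_1 → … → v_2 = j of Σ_t A[v_t][v_{t+1}]. For example, for (i, j) = (0, 1) we minimise over 2 possible intermediate vertex sequences; the minimum is 4, attained along the walk 0 → 0 → 1.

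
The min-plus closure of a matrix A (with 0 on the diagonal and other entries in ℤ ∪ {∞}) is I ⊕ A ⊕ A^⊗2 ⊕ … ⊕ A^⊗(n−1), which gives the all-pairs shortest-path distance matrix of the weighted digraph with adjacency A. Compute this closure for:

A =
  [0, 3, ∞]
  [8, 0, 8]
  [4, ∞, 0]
Closure =
  [0, 3, 11]
  [8, 0, 8]
  [4, 7, 0]

This is the Floyd-Warshall all-pairs shortest-path computation. For each intermediate vertex k = 0, 1, …, 2, update dist[i][j] ← min(dist[i][j], dist[i][k] + dist[k][j]). The final matrix gives, for each (i, j), the minimum total weight of any directed path from i to j (possibly empty when i = j).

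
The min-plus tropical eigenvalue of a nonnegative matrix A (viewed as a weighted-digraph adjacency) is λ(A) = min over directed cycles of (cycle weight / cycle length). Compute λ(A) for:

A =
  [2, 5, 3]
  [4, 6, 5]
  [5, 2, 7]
λ(A) = 2

Enumerate directed cycles and compute their means (weight / length). Sample:
  cycle 0 → 0: weight = 2, length = 1, mean = 2/1 ≈ 2.000
  cycle 1 → 1: weight = 6, length = 1, mean = 6/1 ≈ 6.000
  cycle 2 → 2: weight = 7, length = 1, mean = 7/1 ≈ 7.000
  cycle 0 → 1 → 0: weight = 9, length = 2, mean = 9/2 ≈ 4.500
  cycle 0 → 2 → 0: weight = 8, length = 2, mean = 8/2 ≈ 4.000
  cycle 1 → 0 → 1: weight = 9, length = 2, mean = 9/2 ≈ 4.500
Minimum mean = 2.000, attained e.g. along the cycle 0 → 0 with weight 2 and length 1. So λ(A) = 2/1 = 2.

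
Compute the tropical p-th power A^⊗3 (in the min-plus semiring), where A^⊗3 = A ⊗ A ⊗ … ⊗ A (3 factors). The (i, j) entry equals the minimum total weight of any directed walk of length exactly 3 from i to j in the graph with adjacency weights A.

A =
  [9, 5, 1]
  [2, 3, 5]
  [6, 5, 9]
A^⊗3 =
  [8, 9, 8]
  [8, 8, 6]
  [10, 11, 8]

Each entry (A^⊗3)_ij equals the minimum over all length-3 walks i = v_0 → v_1 → … → v_3 = j of Σ_t A[v_t][v_{t+1}]. For example, for (i, j) = (0, 2) we minimise over 9 possible intermediate vertex sequences; the minimum is 8, attained along the walk 0 → 1 → 0 → 2.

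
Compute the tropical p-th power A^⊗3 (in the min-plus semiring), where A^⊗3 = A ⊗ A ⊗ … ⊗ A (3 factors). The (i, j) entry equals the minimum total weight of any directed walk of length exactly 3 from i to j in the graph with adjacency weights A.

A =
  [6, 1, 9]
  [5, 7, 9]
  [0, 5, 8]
A^⊗3 =
  [10, 7, 15]
  [11, 10, 15]
  [6, 7, 10]

Each entry (A^⊗3)_ij equals the minimum over all length-3 walks i = v_0 → v_1 → … → v_3 = j of Σ_t A[v_t][v_{t+1}]. For example, for (i, j) = (0, 2) we minimise over 9 possible intermediate vertex sequences; the minimum is 15, attained along the walk 0 → 1 → 0 → 2.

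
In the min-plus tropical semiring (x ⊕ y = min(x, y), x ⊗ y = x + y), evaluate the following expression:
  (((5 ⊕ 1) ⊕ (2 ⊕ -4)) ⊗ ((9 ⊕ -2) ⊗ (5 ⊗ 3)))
(((5 ⊕ 1) ⊕ (2 ⊕ -4)) ⊗ ((9 ⊕ -2) ⊗ (5 ⊗ 3))) = 2

Expand innermost to outermost. Recall ⊕ takes the minimum of its arguments and ⊗ takes their sum. Working out the expression (((5 ⊕ 1) ⊕ (2 ⊕ -4)) ⊗ ((9 ⊕ -2) ⊗ (5 ⊗ 3))) gives 2.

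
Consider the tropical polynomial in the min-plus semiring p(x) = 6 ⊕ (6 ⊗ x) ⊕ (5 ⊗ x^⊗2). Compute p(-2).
p(-2) = 1

A tropical monomial a ⊗ x^⊗i evaluates to a + i · x. Evaluating each term at x = -2:
  Term 0 contributes 6 + 0 · -2 = 6
  Term 1 contributes 6 + 1 · -2 = 4
  Term 2 contributes 5 + 2 · -2 = 1
p(-2) = ⊕ of these = min[6, 4, 1] = 1.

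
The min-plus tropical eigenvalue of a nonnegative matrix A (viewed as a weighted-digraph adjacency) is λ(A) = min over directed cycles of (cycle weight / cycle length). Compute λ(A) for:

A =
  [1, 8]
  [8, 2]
λ(A) = 1

Enumerate directed cycles and compute their means (weight / length). Sample:
  cycle 0 → 0: weight = 1, length = 1, mean = 1/1 ≈ 1.000
  cycle 1 → 1: weight = 2, length = 1, mean = 2/1 ≈ 2.000
  cycle 0 → 1 → 0: weight = 16, length = 2, mean = 16/2 ≈ 8.000
  cycle 1 → 0 → 1: weight = 16, length = 2, mean = 16/2 ≈ 8.000
Minimum mean = 1.000, attained e.g. along the cycle 0 → 0 with weight 1 and length 1. So λ(A) = 1/1 = 1.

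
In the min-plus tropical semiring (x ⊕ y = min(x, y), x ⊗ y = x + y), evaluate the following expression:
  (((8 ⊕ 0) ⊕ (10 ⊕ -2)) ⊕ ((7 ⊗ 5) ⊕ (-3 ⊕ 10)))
(((8 ⊕ 0) ⊕ (10 ⊕ -2)) ⊕ ((7 ⊗ 5) ⊕ (-3 ⊕ 10))) = -3

Expand innermost to outermost. Recall ⊕ takes the minimum of its arguments and ⊗ takes their sum. Working out the expression (((8 ⊕ 0) ⊕ (10 ⊕ -2)) ⊕ ((7 ⊗ 5) ⊕ (-3 ⊕ 10))) gives -3.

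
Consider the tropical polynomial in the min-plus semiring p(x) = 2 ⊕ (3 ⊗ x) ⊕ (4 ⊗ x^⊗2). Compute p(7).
p(7) = 2

A tropical monomial a ⊗ x^⊗i evaluates to a + i · x. Evaluating each term at x = 7:
  Term 0 contributes 2 + 0 · 7 = 2
  Term 1 contributes 3 + 1 · 7 = 10
  Term 2 contributes 4 + 2 · 7 = 18
p(7) = ⊕ of these = min[2, 10, 18] = 2.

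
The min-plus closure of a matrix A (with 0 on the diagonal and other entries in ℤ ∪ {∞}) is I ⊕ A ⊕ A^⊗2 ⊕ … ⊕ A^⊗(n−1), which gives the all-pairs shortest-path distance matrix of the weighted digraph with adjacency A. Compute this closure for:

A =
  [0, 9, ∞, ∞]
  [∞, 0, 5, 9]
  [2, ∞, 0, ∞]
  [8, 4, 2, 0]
Closure =
  [0, 9, 14, 18]
  [7, 0, 5, 9]
  [2, 11, 0, 20]
  [4, 4, 2, 0]

This is the Floyd-Warshall all-pairs shortest-path computation. For each intermediate vertex k = 0, 1, …, 3, update dist[i][j] ← min(dist[i][j], dist[i][k] + dist[k][j]). The final matrix gives, for each (i, j), the minimum total weight of any directed path from i to j (possibly empty when i = j).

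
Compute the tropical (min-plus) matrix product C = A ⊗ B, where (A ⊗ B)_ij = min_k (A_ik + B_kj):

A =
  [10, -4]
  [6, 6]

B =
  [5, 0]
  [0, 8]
A ⊗ B =
  [-4, 4]
  [6, 6]

Apply the min-plus product entry-by-entry:
  C[0][0] = min over k of (A[0][0] + B[0][0] = 10 + 5 = 15, A[0][1] + B[1][0] = -4 + 0 = -4) = -4 (attained at k = 1)
  C[0][1] = min over k of (A[0][0] + B[0][1] = 10 + 0 = 10, A[0][1] + B[1][1] = -4 + 8 = 4) = 4 (attained at k = 1)
  C[1][0] = min over k of (A[1][0] + B[0][0] = 6 + 5 = 11, A[1][1] + B[1][0] = 6 + 0 = 6) = 6 (attained at k = 1)
  C[1][1] = min over k of (A[1][0] + B[0][1] = 6 + 0 = 6, A[1][1] + B[1][1] = 6 + 8 = 14) = 6 (attained at k = 0)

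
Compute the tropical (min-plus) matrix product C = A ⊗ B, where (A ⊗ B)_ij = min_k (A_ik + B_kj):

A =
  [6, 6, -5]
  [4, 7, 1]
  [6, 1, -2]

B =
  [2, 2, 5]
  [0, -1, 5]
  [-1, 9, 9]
A ⊗ B =
  [-6, 4, 4]
  [0, 6, 9]
  [-3, 0, 6]

Apply the min-plus product entry-by-entry:
  C[0][0] = min over k of (A[0][0] + B[0][0] = 6 + 2 = 8, A[0][1] + B[1][0] = 6 + 0 = 6, A[0][2] + B[2][0] = -5 + -1 = -6) = -6 (attained at k = 2)
  C[0][1] = min over k of (A[0][0] + B[0][1] = 6 + 2 = 8, A[0][1] + B[1][1] = 6 + -1 = 5, A[0][2] + B[2][1] = -5 + 9 = 4) = 4 (attained at k = 2)
  C[0][2] = min over k of (A[0][0] + B[0][2] = 6 + 5 = 11, A[0][1] + B[1][2] = 6 + 5 = 11, A[0][2] + B[2][2] = -5 + 9 = 4) = 4 (attained at k = 2)
  C[1][0] = min over k of (A[1][0] + B[0][0] = 4 + 2 = 6, A[1][1] + B[1][0] = 7 + 0 = 7, A[1][2] + B[2][0] = 1 + -1 = 0) = 0 (attained at k = 2)
  C[1][1] = min over k of (A[1][0] + B[0][1] = 4 + 2 = 6, A[1][1] + B[1][1] = 7 + -1 = 6, A[1][2] + B[2][1] = 1 + 9 = 10) = 6 (attained at k = 0)
  C[1][2] = min over k of (A[1][0] + B[0][2] = 4 + 5 = 9, A[1][1] + B[1][2] = 7 + 5 = 12, A[1][2] + B[2][2] = 1 + 9 = 10) = 9 (attained at k = 0)
  C[2][0] = min over k of (A[2][0] + B[0][0] = 6 + 2 = 8, A[2][1] + B[1][0] = 1 + 0 = 1, A[2][2] + B[2][0] = -2 + -1 = -3) = -3 (attained at k = 2)
  C[2][1] = min over k of (A[2][0] + B[0][1] = 6 + 2 = 8, A[2][1] + B[1][1] = 1 + -1 = 0, A[2][2] + B[2][1] = -2 + 9 = 7) = 0 (attained at k = 1)
  C[2][2] = min over k of (A[2][0] + B[0][2] = 6 + 5 = 11, A[2][1] + B[1][2] = 1 + 5 = 6, A[2][2] + B[2][2] = -2 + 9 = 7) = 6 (attained at k = 1)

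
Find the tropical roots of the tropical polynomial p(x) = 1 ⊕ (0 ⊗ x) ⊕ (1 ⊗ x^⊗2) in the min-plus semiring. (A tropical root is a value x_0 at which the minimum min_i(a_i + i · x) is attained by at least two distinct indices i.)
Roots: {-1, 1}

Each tropical root is a break point of the lower envelope of the lines y = a_i + i · x (there are 3 lines, with slopes 0, 1, ..., 2). Only the lines that attain the minimum somewhere contribute to roots; other lines are dominated. Here the surviving (envelope) indices are i = 2, i = 1, i = 0.
Intersections between consecutive envelope lines give the roots: for adjacent envelope indices i < j the intersection is x = (a_i − a_j) / (j − i). Reading off the sorted break points: {-1, 1}.
Verification: at each break x_0, at least two indices attain the minimum of min_i(a_i + i · x_0).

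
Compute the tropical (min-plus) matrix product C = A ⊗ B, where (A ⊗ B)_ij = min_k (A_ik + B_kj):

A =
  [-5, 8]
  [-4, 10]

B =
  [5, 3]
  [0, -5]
A ⊗ B =
  [0, -2]
  [1, -1]

Apply the min-plus product entry-by-entry:
  C[0][0] = min over k of (A[0][0] + B[0][0] = -5 + 5 = 0, A[0][1] + B[1][0] = 8 + 0 = 8) = 0 (attained at k = 0)
  C[0][1] = min over k of (A[0][0] + B[0][1] = -5 + 3 = -2, A[0][1] + B[1][1] = 8 + -5 = 3) = -2 (attained at k = 0)
  C[1][0] = min over k of (A[1][0] + B[0][0] = -4 + 5 = 1, A[1][1] + B[1][0] = 10 + 0 = 10) = 1 (attained at k = 0)
  C[1][1] = min over k of (A[1][0] + B[0][1] = -4 + 3 = -1, A[1][1] + B[1][1] = 10 + -5 = 5) = -1 (attained at k = 0)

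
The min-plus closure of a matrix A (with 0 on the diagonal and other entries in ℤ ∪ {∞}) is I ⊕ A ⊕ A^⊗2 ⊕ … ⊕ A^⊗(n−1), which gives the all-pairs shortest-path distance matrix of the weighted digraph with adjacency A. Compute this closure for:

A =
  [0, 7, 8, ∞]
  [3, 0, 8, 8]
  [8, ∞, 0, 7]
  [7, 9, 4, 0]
Closure =
  [0, 7, 8, 15]
  [3, 0, 8, 8]
  [8, 15, 0, 7]
  [7, 9, 4, 0]

This is the Floyd-Warshall all-pairs shortest-path computation. For each intermediate vertex k = 0, 1, …, 3, update dist[i][j] ← min(dist[i][j], dist[i][k] + dist[k][j]). The final matrix gives, for each (i, j), the minimum total weight of any directed path from i to j (possibly empty when i = j).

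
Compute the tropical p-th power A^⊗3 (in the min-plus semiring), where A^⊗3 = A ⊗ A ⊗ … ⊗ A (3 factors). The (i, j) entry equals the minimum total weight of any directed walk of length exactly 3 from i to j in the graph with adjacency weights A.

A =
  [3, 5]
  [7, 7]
A^⊗3 =
  [9, 11]
  [13, 15]

Each entry (A^⊗3)_ij equals the minimum over all length-3 walks i = v_0 → v_1 → … → v_3 = j of Σ_t A[v_t][v_{t+1}]. For example, for (i, j) = (0, 1) we minimise over 4 possible intermediate vertex sequences; the minimum is 11, attained along the walk 0 → 0 → 0 → 1.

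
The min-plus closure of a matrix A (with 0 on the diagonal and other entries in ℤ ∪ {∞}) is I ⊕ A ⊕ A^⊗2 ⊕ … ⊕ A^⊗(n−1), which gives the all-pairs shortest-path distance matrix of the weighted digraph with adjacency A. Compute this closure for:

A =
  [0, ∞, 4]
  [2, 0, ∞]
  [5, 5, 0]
Closure =
  [0, 9, 4]
  [2, 0, 6]
  [5, 5, 0]

This is the Floyd-Warshall all-pairs shortest-path computation. For each intermediate vertex k = 0, 1, …, 2, update dist[i][j] ← min(dist[i][j], dist[i][k] + dist[k][j]). The final matrix gives, for each (i, j), the minimum total weight of any directed path from i to j (possibly empty when i = j).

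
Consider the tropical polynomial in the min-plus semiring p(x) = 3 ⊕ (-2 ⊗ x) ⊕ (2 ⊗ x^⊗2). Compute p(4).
p(4) = 2

A tropical monomial a ⊗ x^⊗i evaluates to a + i · x. Evaluating each term at x = 4:
  Term 0 contributes 3 + 0 · 4 = 3
  Term 1 contributes -2 + 1 · 4 = 2
  Term 2 contributes 2 + 2 · 4 = 10
p(4) = ⊕ of these = min[3, 2, 10] = 2.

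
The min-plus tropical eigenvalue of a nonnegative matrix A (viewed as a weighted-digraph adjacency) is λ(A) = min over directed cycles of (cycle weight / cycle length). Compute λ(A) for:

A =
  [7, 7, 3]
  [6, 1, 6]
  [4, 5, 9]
λ(A) = 1

Enumerate directed cycles and compute their means (weight / length). Sample:
  cycle 0 → 0: weight = 7, length = 1, mean = 7/1 ≈ 7.000
  cycle 1 → 1: weight = 1, length = 1, mean = 1/1 ≈ 1.000
  cycle 2 → 2: weight = 9, length = 1, mean = 9/1 ≈ 9.000
  cycle 0 → 1 → 0: weight = 13, length = 2, mean = 13/2 ≈ 6.500
  cycle 0 → 2 → 0: weight = 7, length = 2, mean = 7/2 ≈ 3.500
  cycle 1 → 0 → 1: weight = 13, length = 2, mean = 13/2 ≈ 6.500
Minimum mean = 1.000, attained e.g. along the cycle 1 → 1 with weight 1 and length 1. So λ(A) = 1/1 = 1.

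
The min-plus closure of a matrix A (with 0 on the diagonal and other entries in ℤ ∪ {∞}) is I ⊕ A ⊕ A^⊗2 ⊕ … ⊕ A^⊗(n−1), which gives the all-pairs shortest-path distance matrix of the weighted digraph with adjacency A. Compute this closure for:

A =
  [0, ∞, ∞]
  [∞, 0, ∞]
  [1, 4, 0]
Closure =
  [0, ∞, ∞]
  [∞, 0, ∞]
  [1, 4, 0]

This is the Floyd-Warshall all-pairs shortest-path computation. For each intermediate vertex k = 0, 1, …, 2, update dist[i][j] ← min(dist[i][j], dist[i][k] + dist[k][j]). The final matrix gives, for each (i, j), the minimum total weight of any directed path from i to j (possibly empty when i = j).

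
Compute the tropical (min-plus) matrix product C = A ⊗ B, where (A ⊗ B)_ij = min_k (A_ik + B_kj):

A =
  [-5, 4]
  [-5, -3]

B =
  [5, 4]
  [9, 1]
A ⊗ B =
  [0, -1]
  [0, -2]

Apply the min-plus product entry-by-entry:
  C[0][0] = min over k of (A[0][0] + B[0][0] = -5 + 5 = 0, A[0][1] + B[1][0] = 4 + 9 = 13) = 0 (attained at k = 0)
  C[0][1] = min over k of (A[0][0] + B[0][1] = -5 + 4 = -1, A[0][1] + B[1][1] = 4 + 1 = 5) = -1 (attained at k = 0)
  C[1][0] = min over k of (A[1][0] + B[0][0] = -5 + 5 = 0, A[1][1] + B[1][0] = -3 + 9 = 6) = 0 (attained at k = 0)
  C[1][1] = min over k of (A[1][0] + B[0][1] = -5 + 4 = -1, A[1][1] + B[1][1] = -3 + 1 = -2) = -2 (attained at k = 1)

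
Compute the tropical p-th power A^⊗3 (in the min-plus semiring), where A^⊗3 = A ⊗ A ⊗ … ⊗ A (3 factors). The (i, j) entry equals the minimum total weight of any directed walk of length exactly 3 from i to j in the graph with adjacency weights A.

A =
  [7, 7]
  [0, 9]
A^⊗3 =
  [14, 14]
  [7, 14]

Each entry (A^⊗3)_ij equals the minimum over all length-3 walks i = v_0 → v_1 → … → v_3 = j of Σ_t A[v_t][v_{t+1}]. For example, for (i, j) = (0, 1) we minimise over 4 possible intermediate vertex sequences; the minimum is 14, attained along the walk 0 → 1 → 0 → 1.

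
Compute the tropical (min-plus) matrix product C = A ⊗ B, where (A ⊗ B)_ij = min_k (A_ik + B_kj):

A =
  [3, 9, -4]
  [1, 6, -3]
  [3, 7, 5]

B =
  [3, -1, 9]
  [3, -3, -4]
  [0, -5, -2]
A ⊗ B =
  [-4, -9, -6]
  [-3, -8, -5]
  [5, 0, 3]

Apply the min-plus product entry-by-entry:
  C[0][0] = min over k of (A[0][0] + B[0][0] = 3 + 3 = 6, A[0][1] + B[1][0] = 9 + 3 = 12, A[0][2] + B[2][0] = -4 + 0 = -4) = -4 (attained at k = 2)
  C[0][1] = min over k of (A[0][0] + B[0][1] = 3 + -1 = 2, A[0][1] + B[1][1] = 9 + -3 = 6, A[0][2] + B[2][1] = -4 + -5 = -9) = -9 (attained at k = 2)
  C[0][2] = min over k of (A[0][0] + B[0][2] = 3 + 9 = 12, A[0][1] + B[1][2] = 9 + -4 = 5, A[0][2] + B[2][2] = -4 + -2 = -6) = -6 (attained at k = 2)
  C[1][0] = min over k of (A[1][0] + B[0][0] = 1 + 3 = 4, A[1][1] + B[1][0] = 6 + 3 = 9, A[1][2] + B[2][0] = -3 + 0 = -3) = -3 (attained at k = 2)
  C[1][1] = min over k of (A[1][0] + B[0][1] = 1 + -1 = 0, A[1][1] + B[1][1] = 6 + -3 = 3, A[1][2] + B[2][1] = -3 + -5 = -8) = -8 (attained at k = 2)
  C[1][2] = min over k of (A[1][0] + B[0][2] = 1 + 9 = 10, A[1][1] + B[1][2] = 6 + -4 = 2, A[1][2] + B[2][2] = -3 + -2 = -5) = -5 (attained at k = 2)
  C[2][0] = min over k of (A[2][0] + B[0][0] = 3 + 3 = 6, A[2][1] + B[1][0] = 7 + 3 = 10, A[2][2] + B[2][0] = 5 + 0 = 5) = 5 (attained at k = 2)
  C[2][1] = min over k of (A[2][0] + B[0][1] = 3 + -1 = 2, A[2][1] + B[1][1] = 7 + -3 = 4, A[2][2] + B[2][1] = 5 + -5 = 0) = 0 (attained at k = 2)
  C[2][2] = min over k of (A[2][0] + B[0][2] = 3 + 9 = 12, A[2][1] + B[1][2] = 7 + -4 = 3, A[2][2] + B[2][2] = 5 + -2 = 3) = 3 (attained at k = 1)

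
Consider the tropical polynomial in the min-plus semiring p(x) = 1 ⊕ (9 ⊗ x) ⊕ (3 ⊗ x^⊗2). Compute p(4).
p(4) = 1

A tropical monomial a ⊗ x^⊗i evaluates to a + i · x. Evaluating each term at x = 4:
  Term 0 contributes 1 + 0 · 4 = 1
  Term 1 contributes 9 + 1 · 4 = 13
  Term 2 contributes 3 + 2 · 4 = 11
p(4) = ⊕ of these = min[1, 13, 11] = 1.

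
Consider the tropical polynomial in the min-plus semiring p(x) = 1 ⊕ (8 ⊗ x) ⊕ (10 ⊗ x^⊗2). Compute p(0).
p(0) = 1

A tropical monomial a ⊗ x^⊗i evaluates to a + i · x. Evaluating each term at x = 0:
  Term 0 contributes 1 + 0 · 0 = 1
  Term 1 contributes 8 + 1 · 0 = 8
  Term 2 contributes 10 + 2 · 0 = 10
p(0) = ⊕ of these = min[1, 8, 10] = 1.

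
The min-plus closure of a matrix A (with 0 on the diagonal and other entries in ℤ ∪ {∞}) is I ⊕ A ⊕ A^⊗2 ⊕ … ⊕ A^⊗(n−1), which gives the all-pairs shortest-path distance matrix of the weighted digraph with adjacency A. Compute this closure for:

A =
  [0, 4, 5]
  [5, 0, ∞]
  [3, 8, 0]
Closure =
  [0, 4, 5]
  [5, 0, 10]
  [3, 7, 0]

This is the Floyd-Warshall all-pairs shortest-path computation. For each intermediate vertex k = 0, 1, …, 2, update dist[i][j] ← min(dist[i][j], dist[i][k] + dist[k][j]). The final matrix gives, for each (i, j), the minimum total weight of any directed path from i to j (possibly empty when i = j).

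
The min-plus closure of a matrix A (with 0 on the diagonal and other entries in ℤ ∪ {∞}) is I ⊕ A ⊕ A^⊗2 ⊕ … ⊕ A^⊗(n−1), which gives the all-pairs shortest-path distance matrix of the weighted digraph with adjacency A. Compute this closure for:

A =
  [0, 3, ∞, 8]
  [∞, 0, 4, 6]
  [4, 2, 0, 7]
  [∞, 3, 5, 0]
Closure =
  [0, 3, 7, 8]
  [8, 0, 4, 6]
  [4, 2, 0, 7]
  [9, 3, 5, 0]

This is the Floyd-Warshall all-pairs shortest-path computation. For each intermediate vertex k = 0, 1, …, 3, update dist[i][j] ← min(dist[i][j], dist[i][k] + dist[k][j]). The final matrix gives, for each (i, j), the minimum total weight of any directed path from i to j (possibly empty when i = j).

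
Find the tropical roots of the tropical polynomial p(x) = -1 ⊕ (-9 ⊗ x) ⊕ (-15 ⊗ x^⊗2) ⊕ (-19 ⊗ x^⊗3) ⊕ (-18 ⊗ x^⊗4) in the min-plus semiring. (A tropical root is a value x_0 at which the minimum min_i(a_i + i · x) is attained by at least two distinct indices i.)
Roots: {-1, 4, 6, 8}

Each tropical root is a break point of the lower envelope of the lines y = a_i + i · x (there are 5 lines, with slopes 0, 1, ..., 4). Only the lines that attain the minimum somewhere contribute to roots; other lines are dominated. Here the surviving (envelope) indices are i = 4, i = 3, i = 2, i = 1, i = 0.
Intersections between consecutive envelope lines give the roots: for adjacent envelope indices i < j the intersection is x = (a_i − a_j) / (j − i). Reading off the sorted break points: {-1, 4, 6, 8}.
Verification: at each break x_0, at least two indices attain the minimum of min_i(a_i + i · x_0).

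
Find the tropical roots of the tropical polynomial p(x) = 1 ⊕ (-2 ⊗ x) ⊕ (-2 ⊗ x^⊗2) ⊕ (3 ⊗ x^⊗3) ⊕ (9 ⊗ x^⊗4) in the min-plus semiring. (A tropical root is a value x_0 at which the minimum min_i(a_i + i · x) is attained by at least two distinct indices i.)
Roots: {-6, -5, 0, 3}

Each tropical root is a break point of the lower envelope of the lines y = a_i + i · x (there are 5 lines, with slopes 0, 1, ..., 4). Only the lines that attain the minimum somewhere contribute to roots; other lines are dominated. Here the surviving (envelope) indices are i = 4, i = 3, i = 2, i = 1, i = 0.
Intersections between consecutive envelope lines give the roots: for adjacent envelope indices i < j the intersection is x = (a_i − a_j) / (j − i). Reading off the sorted break points: {-6, -5, 0, 3}.
Verification: at each break x_0, at least two indices attain the minimum of min_i(a_i + i · x_0).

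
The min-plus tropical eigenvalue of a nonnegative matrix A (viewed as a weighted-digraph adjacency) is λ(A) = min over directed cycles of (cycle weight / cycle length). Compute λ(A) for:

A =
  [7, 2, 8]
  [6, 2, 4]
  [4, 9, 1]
λ(A) = 1

Enumerate directed cycles and compute their means (weight / length). Sample:
  cycle 0 → 0: weight = 7, length = 1, mean = 7/1 ≈ 7.000
  cycle 1 → 1: weight = 2, length = 1, mean = 2/1 ≈ 2.000
  cycle 2 → 2: weight = 1, length = 1, mean = 1/1 ≈ 1.000
  cycle 0 → 1 → 0: weight = 8, length = 2, mean = 8/2 ≈ 4.000
  cycle 0 → 2 → 0: weight = 12, length = 2, mean = 12/2 ≈ 6.000
  cycle 1 → 0 → 1: weight = 8, length = 2, mean = 8/2 ≈ 4.000
Minimum mean = 1.000, attained e.g. along the cycle 2 → 2 with weight 1 and length 1. So λ(A) = 1/1 = 1.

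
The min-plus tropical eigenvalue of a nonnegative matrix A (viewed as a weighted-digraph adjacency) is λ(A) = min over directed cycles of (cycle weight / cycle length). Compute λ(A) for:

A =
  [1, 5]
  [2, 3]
λ(A) = 1

Enumerate directed cycles and compute their means (weight / length). Sample:
  cycle 0 → 0: weight = 1, length = 1, mean = 1/1 ≈ 1.000
  cycle 1 → 1: weight = 3, length = 1, mean = 3/1 ≈ 3.000
  cycle 0 → 1 → 0: weight = 7, length = 2, mean = 7/2 ≈ 3.500
  cycle 1 → 0 → 1: weight = 7, length = 2, mean = 7/2 ≈ 3.500
Minimum mean = 1.000, attained e.g. along the cycle 0 → 0 with weight 1 and length 1. So λ(A) = 1/1 = 1.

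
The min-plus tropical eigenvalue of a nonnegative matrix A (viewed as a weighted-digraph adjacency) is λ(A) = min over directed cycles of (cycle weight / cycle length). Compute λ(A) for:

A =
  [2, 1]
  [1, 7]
λ(A) = 1

Enumerate directed cycles and compute their means (weight / length). Sample:
  cycle 0 → 0: weight = 2, length = 1, mean = 2/1 ≈ 2.000
  cycle 1 → 1: weight = 7, length = 1, mean = 7/1 ≈ 7.000
  cycle 0 → 1 → 0: weight = 2, length = 2, mean = 2/2 ≈ 1.000
  cycle 1 → 0 → 1: weight = 2, length = 2, mean = 2/2 ≈ 1.000
Minimum mean = 1.000, attained e.g. along the cycle 0 → 1 → 0 with weight 2 and length 2. So λ(A) = 2/2 = 1.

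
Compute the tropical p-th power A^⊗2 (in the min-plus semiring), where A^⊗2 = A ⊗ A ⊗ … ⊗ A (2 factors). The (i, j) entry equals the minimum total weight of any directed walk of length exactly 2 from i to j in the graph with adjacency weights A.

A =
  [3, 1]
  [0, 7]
A^⊗2 =
  [1, 4]
  [3, 1]

Each entry (A^⊗2)_ij equals the minimum over all length-2 walks i = v_0 → v_1 → … → v_2 = j of Σ_t A[v_t][v_{t+1}]. For example, for (i, j) = (0, 1) we minimise over 2 possible intermediate vertex sequences; the minimum is 4, attained along the walk 0 → 0 → 1.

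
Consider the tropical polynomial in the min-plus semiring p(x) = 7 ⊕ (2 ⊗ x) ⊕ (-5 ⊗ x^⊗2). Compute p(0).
p(0) = -5

A tropical monomial a ⊗ x^⊗i evaluates to a + i · x. Evaluating each term at x = 0:
  Term 0 contributes 7 + 0 · 0 = 7
  Term 1 contributes 2 + 1 · 0 = 2
  Term 2 contributes -5 + 2 · 0 = -5
p(0) = ⊕ of these = min[7, 2, -5] = -5.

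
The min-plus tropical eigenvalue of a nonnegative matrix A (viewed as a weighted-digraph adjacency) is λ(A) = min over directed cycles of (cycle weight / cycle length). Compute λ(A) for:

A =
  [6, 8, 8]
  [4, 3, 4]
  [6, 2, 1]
λ(A) = 1

Enumerate directed cycles and compute their means (weight / length). Sample:
  cycle 0 → 0: weight = 6, length = 1, mean = 6/1 ≈ 6.000
  cycle 1 → 1: weight = 3, length = 1, mean = 3/1 ≈ 3.000
  cycle 2 → 2: weight = 1, length = 1, mean = 1/1 ≈ 1.000
  cycle 0 → 1 → 0: weight = 12, length = 2, mean = 12/2 ≈ 6.000
  cycle 0 → 2 → 0: weight = 14, length = 2, mean = 14/2 ≈ 7.000
  cycle 1 → 0 → 1: weight = 12, length = 2, mean = 12/2 ≈ 6.000
Minimum mean = 1.000, attained e.g. along the cycle 2 → 2 with weight 1 and length 1. So λ(A) = 1/1 = 1.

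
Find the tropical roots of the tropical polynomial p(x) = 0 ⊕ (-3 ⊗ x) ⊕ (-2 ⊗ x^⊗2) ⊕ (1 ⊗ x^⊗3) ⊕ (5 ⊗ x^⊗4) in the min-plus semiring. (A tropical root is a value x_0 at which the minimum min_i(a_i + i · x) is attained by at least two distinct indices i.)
Roots: {-4, -3, -1, 3}

Each tropical root is a break point of the lower envelope of the lines y = a_i + i · x (there are 5 lines, with slopes 0, 1, ..., 4). Only the lines that attain the minimum somewhere contribute to roots; other lines are dominated. Here the surviving (envelope) indices are i = 4, i = 3, i = 2, i = 1, i = 0.
Intersections between consecutive envelope lines give the roots: for adjacent envelope indices i < j the intersection is x = (a_i − a_j) / (j − i). Reading off the sorted break points: {-4, -3, -1, 3}.
Verification: at each break x_0, at least two indices attain the minimum of min_i(a_i + i · x_0).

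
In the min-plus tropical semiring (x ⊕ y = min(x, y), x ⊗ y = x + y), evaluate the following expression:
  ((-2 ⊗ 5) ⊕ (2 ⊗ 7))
((-2 ⊗ 5) ⊕ (2 ⊗ 7)) = 3

Expand innermost to outermost. Recall ⊕ takes the minimum of its arguments and ⊗ takes their sum. Working out the expression ((-2 ⊗ 5) ⊕ (2 ⊗ 7)) gives 3.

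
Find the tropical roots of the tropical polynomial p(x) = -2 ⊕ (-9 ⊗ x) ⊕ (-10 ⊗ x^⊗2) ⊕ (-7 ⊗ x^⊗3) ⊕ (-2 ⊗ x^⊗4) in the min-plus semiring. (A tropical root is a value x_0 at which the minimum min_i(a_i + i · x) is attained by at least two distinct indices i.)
Roots: {-5, -3, 1, 7}

Each tropical root is a break point of the lower envelope of the lines y = a_i + i · x (there are 5 lines, with slopes 0, 1, ..., 4). Only the lines that attain the minimum somewhere contribute to roots; other lines are dominated. Here the surviving (envelope) indices are i = 4, i = 3, i = 2, i = 1, i = 0.
Intersections between consecutive envelope lines give the roots: for adjacent envelope indices i < j the intersection is x = (a_i − a_j) / (j − i). Reading off the sorted break points: {-5, -3, 1, 7}.
Verification: at each break x_0, at least two indices attain the minimum of min_i(a_i + i · x_0).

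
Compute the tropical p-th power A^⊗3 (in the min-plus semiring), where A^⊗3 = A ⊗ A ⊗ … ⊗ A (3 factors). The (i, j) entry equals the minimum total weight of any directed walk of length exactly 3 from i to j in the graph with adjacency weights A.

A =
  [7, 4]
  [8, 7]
A^⊗3 =
  [19, 16]
  [20, 19]

Each entry (A^⊗3)_ij equals the minimum over all length-3 walks i = v_0 → v_1 → … → v_3 = j of Σ_t A[v_t][v_{t+1}]. For example, for (i, j) = (0, 1) we minimise over 4 possible intermediate vertex sequences; the minimum is 16, attained along the walk 0 → 1 → 0 → 1.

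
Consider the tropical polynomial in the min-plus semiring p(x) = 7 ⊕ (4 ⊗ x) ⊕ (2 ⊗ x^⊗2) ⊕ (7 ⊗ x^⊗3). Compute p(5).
p(5) = 7

A tropical monomial a ⊗ x^⊗i evaluates to a + i · x. Evaluating each term at x = 5:
  Term 0 contributes 7 + 0 · 5 = 7
  Term 1 contributes 4 + 1 · 5 = 9
  Term 2 contributes 2 + 2 · 5 = 12
  Term 3 contributes 7 + 3 · 5 = 22
p(5) = ⊕ of these = min[7, 9, 12, 22] = 7.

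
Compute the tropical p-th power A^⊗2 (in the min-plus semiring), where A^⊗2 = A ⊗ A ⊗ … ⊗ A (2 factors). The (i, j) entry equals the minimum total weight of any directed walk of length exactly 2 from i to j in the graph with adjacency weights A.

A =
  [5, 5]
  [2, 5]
A^⊗2 =
  [7, 10]
  [7, 7]

Each entry (A^⊗2)_ij equals the minimum over all length-2 walks i = v_0 → v_1 → … → v_2 = j of Σ_t A[v_t][v_{t+1}]. For example, for (i, j) = (0, 1) we minimise over 2 possible intermediate vertex sequences; the minimum is 10, attained along the walk 0 → 0 → 1.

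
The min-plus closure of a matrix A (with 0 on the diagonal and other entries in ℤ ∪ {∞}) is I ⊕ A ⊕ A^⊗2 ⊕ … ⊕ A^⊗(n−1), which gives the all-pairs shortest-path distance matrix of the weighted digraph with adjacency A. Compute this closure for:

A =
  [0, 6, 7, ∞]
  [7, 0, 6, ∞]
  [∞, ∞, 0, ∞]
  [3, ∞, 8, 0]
Closure =
  [0, 6, 7, ∞]
  [7, 0, 6, ∞]
  [∞, ∞, 0, ∞]
  [3, 9, 8, 0]

This is the Floyd-Warshall all-pairs shortest-path computation. For each intermediate vertex k = 0, 1, …, 3, update dist[i][j] ← min(dist[i][j], dist[i][k] + dist[k][j]). The final matrix gives, for each (i, j), the minimum total weight of any directed path from i to j (possibly empty when i = j).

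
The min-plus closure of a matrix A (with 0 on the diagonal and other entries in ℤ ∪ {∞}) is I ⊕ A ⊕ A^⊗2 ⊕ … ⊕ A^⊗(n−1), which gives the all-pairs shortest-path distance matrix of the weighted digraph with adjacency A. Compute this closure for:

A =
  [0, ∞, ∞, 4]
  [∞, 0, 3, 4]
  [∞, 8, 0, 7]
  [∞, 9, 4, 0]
Closure =
  [0, 13, 8, 4]
  [∞, 0, 3, 4]
  [∞, 8, 0, 7]
  [∞, 9, 4, 0]

This is the Floyd-Warshall all-pairs shortest-path computation. For each intermediate vertex k = 0, 1, …, 3, update dist[i][j] ← min(dist[i][j], dist[i][k] + dist[k][j]). The final matrix gives, for each (i, j), the minimum total weight of any directed path from i to j (possibly empty when i = j).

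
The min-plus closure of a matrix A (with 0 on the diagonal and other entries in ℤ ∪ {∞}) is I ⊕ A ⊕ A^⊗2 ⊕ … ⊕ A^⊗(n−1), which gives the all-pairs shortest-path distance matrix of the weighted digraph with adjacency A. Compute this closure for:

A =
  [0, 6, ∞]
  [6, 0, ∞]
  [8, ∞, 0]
Closure =
  [0, 6, ∞]
  [6, 0, ∞]
  [8, 14, 0]

This is the Floyd-Warshall all-pairs shortest-path computation. For each intermediate vertex k = 0, 1, …, 2, update dist[i][j] ← min(dist[i][j], dist[i][k] + dist[k][j]). The final matrix gives, for each (i, j), the minimum total weight of any directed path from i to j (possibly empty when i = j).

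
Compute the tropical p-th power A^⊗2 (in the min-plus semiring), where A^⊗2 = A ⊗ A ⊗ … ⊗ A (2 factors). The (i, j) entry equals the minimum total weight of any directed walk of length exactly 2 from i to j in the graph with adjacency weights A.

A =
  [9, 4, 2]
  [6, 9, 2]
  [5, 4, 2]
A^⊗2 =
  [7, 6, 4]
  [7, 6, 4]
  [7, 6, 4]

Each entry (A^⊗2)_ij equals the minimum over all length-2 walks i = v_0 → v_1 → … → v_2 = j of Σ_t A[v_t][v_{t+1}]. For example, for (i, j) = (0, 2) we minimise over 3 possible intermediate vertex sequences; the minimum is 4, attained along the walk 0 → 2 → 2.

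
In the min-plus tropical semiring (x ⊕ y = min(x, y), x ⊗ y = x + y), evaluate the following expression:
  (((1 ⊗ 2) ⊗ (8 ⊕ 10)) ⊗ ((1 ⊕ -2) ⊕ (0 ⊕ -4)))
(((1 ⊗ 2) ⊗ (8 ⊕ 10)) ⊗ ((1 ⊕ -2) ⊕ (0 ⊕ -4))) = 7

Expand innermost to outermost. Recall ⊕ takes the minimum of its arguments and ⊗ takes their sum. Working out the expression (((1 ⊗ 2) ⊗ (8 ⊕ 10)) ⊗ ((1 ⊕ -2) ⊕ (0 ⊕ -4))) gives 7.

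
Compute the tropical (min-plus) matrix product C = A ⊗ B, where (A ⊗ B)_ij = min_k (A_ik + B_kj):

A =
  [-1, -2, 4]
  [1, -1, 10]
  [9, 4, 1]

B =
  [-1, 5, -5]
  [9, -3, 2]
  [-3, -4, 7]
A ⊗ B =
  [-2, -5, -6]
  [0, -4, -4]
  [-2, -3, 4]

Apply the min-plus product entry-by-entry:
  C[0][0] = min over k of (A[0][0] + B[0][0] = -1 + -1 = -2, A[0][1] + B[1][0] = -2 + 9 = 7, A[0][2] + B[2][0] = 4 + -3 = 1) = -2 (attained at k = 0)
  C[0][1] = min over k of (A[0][0] + B[0][1] = -1 + 5 = 4, A[0][1] + B[1][1] = -2 + -3 = -5, A[0][2] + B[2][1] = 4 + -4 = 0) = -5 (attained at k = 1)
  C[0][2] = min over k of (A[0][0] + B[0][2] = -1 + -5 = -6, A[0][1] + B[1][2] = -2 + 2 = 0, A[0][2] + B[2][2] = 4 + 7 = 11) = -6 (attained at k = 0)
  C[1][0] = min over k of (A[1][0] + B[0][0] = 1 + -1 = 0, A[1][1] + B[1][0] = -1 + 9 = 8, A[1][2] + B[2][0] = 10 + -3 = 7) = 0 (attained at k = 0)
  C[1][1] = min over k of (A[1][0] + B[0][1] = 1 + 5 = 6, A[1][1] + B[1][1] = -1 + -3 = -4, A[1][2] + B[2][1] = 10 + -4 = 6) = -4 (attained at k = 1)
  C[1][2] = min over k of (A[1][0] + B[0][2] = 1 + -5 = -4, A[1][1] + B[1][2] = -1 + 2 = 1, A[1][2] + B[2][2] = 10 + 7 = 17) = -4 (attained at k = 0)
  C[2][0] = min over k of (A[2][0] + B[0][0] = 9 + -1 = 8, A[2][1] + B[1][0] = 4 + 9 = 13, A[2][2] + B[2][0] = 1 + -3 = -2) = -2 (attained at k = 2)
  C[2][1] = min over k of (A[2][0] + B[0][1] = 9 + 5 = 14, A[2][1] + B[1][1] = 4 + -3 = 1, A[2][2] + B[2][1] = 1 + -4 = -3) = -3 (attained at k = 2)
  C[2][2] = min over k of (A[2][0] + B[0][2] = 9 + -5 = 4, A[2][1] + B[1][2] = 4 + 2 = 6, A[2][2] + B[2][2] = 1 + 7 = 8) = 4 (attained at k = 0)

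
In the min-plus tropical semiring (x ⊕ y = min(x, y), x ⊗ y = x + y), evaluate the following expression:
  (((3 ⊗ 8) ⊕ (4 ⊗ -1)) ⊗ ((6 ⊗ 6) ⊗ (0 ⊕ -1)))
(((3 ⊗ 8) ⊕ (4 ⊗ -1)) ⊗ ((6 ⊗ 6) ⊗ (0 ⊕ -1))) = 14

Expand innermost to outermost. Recall ⊕ takes the minimum of its arguments and ⊗ takes their sum. Working out the expression (((3 ⊗ 8) ⊕ (4 ⊗ -1)) ⊗ ((6 ⊗ 6) ⊗ (0 ⊕ -1))) gives 14.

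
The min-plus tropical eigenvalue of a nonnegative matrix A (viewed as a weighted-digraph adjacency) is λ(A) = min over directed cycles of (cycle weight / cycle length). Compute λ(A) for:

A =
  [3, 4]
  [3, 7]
λ(A) = 3

Enumerate directed cycles and compute their means (weight / length). Sample:
  cycle 0 → 0: weight = 3, length = 1, mean = 3/1 ≈ 3.000
  cycle 1 → 1: weight = 7, length = 1, mean = 7/1 ≈ 7.000
  cycle 0 → 1 → 0: weight = 7, length = 2, mean = 7/2 ≈ 3.500
  cycle 1 → 0 → 1: weight = 7, length = 2, mean = 7/2 ≈ 3.500
Minimum mean = 3.000, attained e.g. along the cycle 0 → 0 with weight 3 and length 1. So λ(A) = 3/1 = 3.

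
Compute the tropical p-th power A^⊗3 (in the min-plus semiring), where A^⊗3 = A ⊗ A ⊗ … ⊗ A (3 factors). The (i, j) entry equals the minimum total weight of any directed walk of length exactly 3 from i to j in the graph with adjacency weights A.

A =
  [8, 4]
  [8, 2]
A^⊗3 =
  [14, 8]
  [12, 6]

Each entry (A^⊗3)_ij equals the minimum over all length-3 walks i = v_0 → v_1 → … → v_3 = j of Σ_t A[v_t][v_{t+1}]. For example, for (i, j) = (0, 1) we minimise over 4 possible intermediate vertex sequences; the minimum is 8, attained along the walk 0 → 1 → 1 → 1.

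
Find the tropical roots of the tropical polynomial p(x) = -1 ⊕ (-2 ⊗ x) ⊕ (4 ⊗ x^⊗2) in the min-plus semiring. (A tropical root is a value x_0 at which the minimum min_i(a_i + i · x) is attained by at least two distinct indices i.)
Roots: {-6, 1}

Each tropical root is a break point of the lower envelope of the lines y = a_i + i · x (there are 3 lines, with slopes 0, 1, ..., 2). Only the lines that attain the minimum somewhere contribute to roots; other lines are dominated. Here the surviving (envelope) indices are i = 2, i = 1, i = 0.
Intersections between consecutive envelope lines give the roots: for adjacent envelope indices i < j the intersection is x = (a_i − a_j) / (j − i). Reading off the sorted break points: {-6, 1}.
Verification: at each break x_0, at least two indices attain the minimum of min_i(a_i + i · x_0).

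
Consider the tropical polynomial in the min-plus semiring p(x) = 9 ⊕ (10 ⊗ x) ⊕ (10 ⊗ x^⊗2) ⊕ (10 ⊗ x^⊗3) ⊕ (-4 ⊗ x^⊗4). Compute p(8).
p(8) = 9

A tropical monomial a ⊗ x^⊗i evaluates to a + i · x. Evaluating each term at x = 8:
  Term 0 contributes 9 + 0 · 8 = 9
  Term 1 contributes 10 + 1 · 8 = 18
  Term 2 contributes 10 + 2 · 8 = 26
  Term 3 contributes 10 + 3 · 8 = 34
  Term 4 contributes -4 + 4 · 8 = 28
p(8) = ⊕ of these = min[9, 18, 26, 34, 28] = 9.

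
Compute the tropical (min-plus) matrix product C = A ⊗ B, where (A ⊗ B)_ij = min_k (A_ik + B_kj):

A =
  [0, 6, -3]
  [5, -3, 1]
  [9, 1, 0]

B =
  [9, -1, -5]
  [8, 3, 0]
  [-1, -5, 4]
A ⊗ B =
  [-4, -8, -5]
  [0, -4, -3]
  [-1, -5, 1]

Apply the min-plus product entry-by-entry:
  C[0][0] = min over k of (A[0][0] + B[0][0] = 0 + 9 = 9, A[0][1] + B[1][0] = 6 + 8 = 14, A[0][2] + B[2][0] = -3 + -1 = -4) = -4 (attained at k = 2)
  C[0][1] = min over k of (A[0][0] + B[0][1] = 0 + -1 = -1, A[0][1] + B[1][1] = 6 + 3 = 9, A[0][2] + B[2][1] = -3 + -5 = -8) = -8 (attained at k = 2)
  C[0][2] = min over k of (A[0][0] + B[0][2] = 0 + -5 = -5, A[0][1] + B[1][2] = 6 + 0 = 6, A[0][2] + B[2][2] = -3 + 4 = 1) = -5 (attained at k = 0)
  C[1][0] = min over k of (A[1][0] + B[0][0] = 5 + 9 = 14, A[1][1] + B[1][0] = -3 + 8 = 5, A[1][2] + B[2][0] = 1 + -1 = 0) = 0 (attained at k = 2)
  C[1][1] = min over k of (A[1][0] + B[0][1] = 5 + -1 = 4, A[1][1] + B[1][1] = -3 + 3 = 0, A[1][2] + B[2][1] = 1 + -5 = -4) = -4 (attained at k = 2)
  C[1][2] = min over k of (A[1][0] + B[0][2] = 5 + -5 = 0, A[1][1] + B[1][2] = -3 + 0 = -3, A[1][2] + B[2][2] = 1 + 4 = 5) = -3 (attained at k = 1)
  C[2][0] = min over k of (A[2][0] + B[0][0] = 9 + 9 = 18, A[2][1] + B[1][0] = 1 + 8 = 9, A[2][2] + B[2][0] = 0 + -1 = -1) = -1 (attained at k = 2)
  C[2][1] = min over k of (A[2][0] + B[0][1] = 9 + -1 = 8, A[2][1] + B[1][1] = 1 + 3 = 4, A[2][2] + B[2][1] = 0 + -5 = -5) = -5 (attained at k = 2)
  C[2][2] = min over k of (A[2][0] + B[0][2] = 9 + -5 = 4, A[2][1] + B[1][2] = 1 + 0 = 1, A[2][2] + B[2][2] = 0 + 4 = 4) = 1 (attained at k = 1)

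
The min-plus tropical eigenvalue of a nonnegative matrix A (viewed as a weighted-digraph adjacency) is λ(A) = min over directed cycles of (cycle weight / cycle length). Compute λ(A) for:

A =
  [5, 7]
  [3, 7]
λ(A) = 5

Enumerate directed cycles and compute their means (weight / length). Sample:
  cycle 0 → 0: weight = 5, length = 1, mean = 5/1 ≈ 5.000
  cycle 1 → 1: weight = 7, length = 1, mean = 7/1 ≈ 7.000
  cycle 0 → 1 → 0: weight = 10, length = 2, mean = 10/2 ≈ 5.000
  cycle 1 → 0 → 1: weight = 10, length = 2, mean = 10/2 ≈ 5.000
Minimum mean = 5.000, attained e.g. along the cycle 0 → 0 with weight 5 and length 1. So λ(A) = 5/1 = 5.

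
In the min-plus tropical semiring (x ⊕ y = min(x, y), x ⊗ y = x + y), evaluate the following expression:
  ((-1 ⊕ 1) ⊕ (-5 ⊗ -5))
((-1 ⊕ 1) ⊕ (-5 ⊗ -5)) = -10

Expand innermost to outermost. Recall ⊕ takes the minimum of its arguments and ⊗ takes their sum. Working out the expression ((-1 ⊕ 1) ⊕ (-5 ⊗ -5)) gives -10.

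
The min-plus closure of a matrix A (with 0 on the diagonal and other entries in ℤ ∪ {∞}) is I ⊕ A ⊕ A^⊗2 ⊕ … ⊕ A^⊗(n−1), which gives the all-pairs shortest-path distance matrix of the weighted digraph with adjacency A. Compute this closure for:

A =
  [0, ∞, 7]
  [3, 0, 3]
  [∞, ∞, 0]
Closure =
  [0, ∞, 7]
  [3, 0, 3]
  [∞, ∞, 0]

This is the Floyd-Warshall all-pairs shortest-path computation. For each intermediate vertex k = 0, 1, …, 2, update dist[i][j] ← min(dist[i][j], dist[i][k] + dist[k][j]). The final matrix gives, for each (i, j), the minimum total weight of any directed path from i to j (possibly empty when i = j).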